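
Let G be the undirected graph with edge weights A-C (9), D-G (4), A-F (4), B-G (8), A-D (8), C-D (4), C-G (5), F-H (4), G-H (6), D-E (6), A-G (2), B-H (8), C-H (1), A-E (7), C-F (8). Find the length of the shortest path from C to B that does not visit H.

13

Some routes from C to B avoiding H:
C -> A -> G -> B: 9 + 2 + 8 = 19
C -> D -> G -> B: 4 + 4 + 8 = 16
C -> D -> E -> A -> G -> B: 4 + 6 + 7 + 2 + 8 = 27
C -> D -> A -> G -> B: 4 + 8 + 2 + 8 = 22
C -> F -> A -> G -> B: 8 + 4 + 2 + 8 = 22
C -> G -> B: 5 + 8 = 13
The minimum is 13.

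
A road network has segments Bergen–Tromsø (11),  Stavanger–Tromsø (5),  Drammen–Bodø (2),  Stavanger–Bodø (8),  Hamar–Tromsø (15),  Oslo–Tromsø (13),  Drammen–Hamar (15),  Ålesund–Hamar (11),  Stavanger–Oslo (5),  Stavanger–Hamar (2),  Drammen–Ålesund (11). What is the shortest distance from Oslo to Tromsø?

10

Comparing a few candidate routes:
Oslo→Stavanger→Hamar→Tromsø: 5 + 2 + 15 = 22
Oslo→Stavanger→Tromsø: 5 + 5 = 10
Oslo→Tromsø: 13
Best route has total 10 mi.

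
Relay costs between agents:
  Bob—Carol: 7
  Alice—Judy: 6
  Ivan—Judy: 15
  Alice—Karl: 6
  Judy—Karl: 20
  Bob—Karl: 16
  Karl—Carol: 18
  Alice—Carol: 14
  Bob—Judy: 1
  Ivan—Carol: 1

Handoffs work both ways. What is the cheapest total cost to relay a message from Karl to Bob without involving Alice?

Paths from Karl to Bob avoiding Alice:
Karl-Bob: 16
Karl-Carol-Ivan-Judy-Bob: 18 + 1 + 15 + 1 = 35
Karl-Judy-Ivan-Carol-Bob: 20 + 15 + 1 + 7 = 43
Karl-Carol-Bob: 18 + 7 = 25
Karl-Judy-Bob: 20 + 1 = 21
The minimum is 16.

16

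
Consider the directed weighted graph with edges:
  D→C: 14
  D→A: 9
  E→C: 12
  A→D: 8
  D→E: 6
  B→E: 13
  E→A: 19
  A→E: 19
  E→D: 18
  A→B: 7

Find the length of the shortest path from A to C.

22

Candidate routes:
A-B-E-C: 7 + 13 + 12 = 32
A-E-D-C: 19 + 18 + 14 = 51
A-B-E-D-C: 7 + 13 + 18 + 14 = 52
A-E-C: 19 + 12 = 31
A-D-C: 8 + 14 = 22
A-D-E-C: 8 + 6 + 12 = 26
Shortest: 22.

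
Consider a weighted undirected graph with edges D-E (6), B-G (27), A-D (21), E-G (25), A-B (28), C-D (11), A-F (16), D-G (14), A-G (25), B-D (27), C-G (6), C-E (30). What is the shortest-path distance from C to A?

31

Some routes from C to A:
C → G → D → A: 6 + 14 + 21 = 41
C → D → G → A: 11 + 14 + 25 = 50
C → D → A: 11 + 21 = 32
C → G → A: 6 + 25 = 31
Best route has total 31.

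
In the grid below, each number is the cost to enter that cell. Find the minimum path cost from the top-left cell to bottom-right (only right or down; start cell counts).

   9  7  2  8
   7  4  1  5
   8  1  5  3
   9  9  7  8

35

One optimal route is [0,0] -> [0,1] -> [0,2] -> [1,2] -> [1,3] -> [2,3] -> [3,3].
Its cost is 9 + 7 + 2 + 1 + 5 + 3 + 8 = 35.
For comparison, the top-then-right route costs 42.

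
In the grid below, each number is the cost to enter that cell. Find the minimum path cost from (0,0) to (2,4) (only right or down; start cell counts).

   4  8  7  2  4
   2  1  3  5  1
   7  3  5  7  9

25

Best path: r0c0 r1c0 r1c1 r1c2 r1c3 r1c4 r2c4
Cost: 4 + 2 + 1 + 3 + 5 + 1 + 9 = 25
For comparison, the top-then-right route costs 35.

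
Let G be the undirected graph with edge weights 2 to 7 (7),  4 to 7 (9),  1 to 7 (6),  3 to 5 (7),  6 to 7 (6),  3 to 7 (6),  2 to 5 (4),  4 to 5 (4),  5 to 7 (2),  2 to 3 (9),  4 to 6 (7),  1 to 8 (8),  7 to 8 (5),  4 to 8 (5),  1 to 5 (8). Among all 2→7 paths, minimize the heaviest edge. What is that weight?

4

A few of the 2→7 routes:
2→7: max(7) = 7
2→5→4→8→7: max(4, 4, 5, 5) = 5
2→5→7: max(4, 2) = 4
Best route has worst link 4.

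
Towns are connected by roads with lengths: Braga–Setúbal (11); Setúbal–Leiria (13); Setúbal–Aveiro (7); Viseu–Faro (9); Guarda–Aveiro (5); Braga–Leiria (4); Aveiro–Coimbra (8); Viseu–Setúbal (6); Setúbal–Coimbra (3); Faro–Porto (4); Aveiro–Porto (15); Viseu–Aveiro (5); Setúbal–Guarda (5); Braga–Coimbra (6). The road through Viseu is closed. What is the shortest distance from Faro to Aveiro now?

Paths from Faro to Aveiro avoiding Viseu:
Faro - Porto - Aveiro: 4 + 15 = 19
Best route has total 19.

19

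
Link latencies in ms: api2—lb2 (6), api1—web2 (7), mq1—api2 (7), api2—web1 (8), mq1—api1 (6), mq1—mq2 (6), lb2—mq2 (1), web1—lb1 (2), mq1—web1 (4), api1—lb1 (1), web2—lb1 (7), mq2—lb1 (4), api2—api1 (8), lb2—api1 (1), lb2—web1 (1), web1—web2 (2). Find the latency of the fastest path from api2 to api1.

7

Checking several routes:
api2 - lb2 - api1: 6 + 1 = 7
api2 - lb2 - web1 - lb1 - api1: 6 + 1 + 2 + 1 = 10
api2 - api1: 8
Shortest: 7 ms.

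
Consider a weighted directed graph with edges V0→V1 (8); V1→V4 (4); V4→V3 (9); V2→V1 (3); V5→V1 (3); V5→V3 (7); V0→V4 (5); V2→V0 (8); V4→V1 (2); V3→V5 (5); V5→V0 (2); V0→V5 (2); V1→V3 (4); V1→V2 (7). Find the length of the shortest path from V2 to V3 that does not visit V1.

17

Candidate routes:
V2 → V0 → V5 → V3: 8 + 2 + 7 = 17
V2 → V0 → V4 → V3: 8 + 5 + 9 = 22
The minimum is 17.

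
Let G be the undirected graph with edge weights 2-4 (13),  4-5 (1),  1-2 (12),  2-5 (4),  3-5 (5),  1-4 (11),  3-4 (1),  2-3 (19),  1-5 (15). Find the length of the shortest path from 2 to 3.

Checking several routes:
2 -> 1 -> 4 -> 3: 12 + 11 + 1 = 24
2 -> 3: 19
2 -> 5 -> 4 -> 3: 4 + 1 + 1 = 6
2 -> 4 -> 3: 13 + 1 = 14
2 -> 4 -> 5 -> 3: 13 + 1 + 5 = 19
2 -> 5 -> 3: 4 + 5 = 9
Shortest: 6.

6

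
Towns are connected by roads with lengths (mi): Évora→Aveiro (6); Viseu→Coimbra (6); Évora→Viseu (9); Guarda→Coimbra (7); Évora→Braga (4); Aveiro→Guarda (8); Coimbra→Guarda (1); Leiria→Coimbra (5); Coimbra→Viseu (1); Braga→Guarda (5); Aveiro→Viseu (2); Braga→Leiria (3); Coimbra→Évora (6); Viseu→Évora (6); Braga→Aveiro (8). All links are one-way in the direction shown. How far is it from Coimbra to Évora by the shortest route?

6

Paths from Coimbra to Évora:
Coimbra - Évora: 6
Coimbra - Viseu - Évora: 1 + 6 = 7
Shortest: 6 mi.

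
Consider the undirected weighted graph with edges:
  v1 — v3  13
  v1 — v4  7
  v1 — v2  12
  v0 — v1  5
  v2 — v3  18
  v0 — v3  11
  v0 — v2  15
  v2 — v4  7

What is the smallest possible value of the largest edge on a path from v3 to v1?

Some routes from v3 to v1:
v3→v2→v4→v1: max(18, 7, 7) = 18
v3→v0→v1: max(11, 5) = 11
v3→v2→v0→v1: max(18, 15, 5) = 18
v3→v0→v2→v4→v1: max(11, 15, 7, 7) = 15
v3→v1: max(13) = 13
v3→v0→v2→v1: max(11, 15, 12) = 15
Smallest bottleneck: 11.

11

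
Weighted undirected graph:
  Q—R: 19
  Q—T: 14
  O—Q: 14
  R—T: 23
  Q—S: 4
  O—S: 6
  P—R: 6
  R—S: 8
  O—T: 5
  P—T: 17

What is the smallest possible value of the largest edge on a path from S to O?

Checking several routes:
S - R - P - T - Q - O: max(8, 6, 17, 14, 14) = 17
S - R - P - T - O: max(8, 6, 17, 5) = 17
S - O: max(6) = 6
S - Q - T - O: max(4, 14, 5) = 14
S - Q - O: max(4, 14) = 14
S - Q - R - P - T - O: max(4, 19, 6, 17, 5) = 19
Best route has worst link 6.

6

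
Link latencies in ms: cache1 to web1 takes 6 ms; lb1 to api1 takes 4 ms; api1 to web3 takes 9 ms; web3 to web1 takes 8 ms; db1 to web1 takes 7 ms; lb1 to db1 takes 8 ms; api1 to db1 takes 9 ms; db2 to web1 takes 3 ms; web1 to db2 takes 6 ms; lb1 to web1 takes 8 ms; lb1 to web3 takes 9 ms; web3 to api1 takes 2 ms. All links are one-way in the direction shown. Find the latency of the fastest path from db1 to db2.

13

Paths from db1 to db2:
db1 → web1 → db2: 7 + 6 = 13
Shortest: 13 ms.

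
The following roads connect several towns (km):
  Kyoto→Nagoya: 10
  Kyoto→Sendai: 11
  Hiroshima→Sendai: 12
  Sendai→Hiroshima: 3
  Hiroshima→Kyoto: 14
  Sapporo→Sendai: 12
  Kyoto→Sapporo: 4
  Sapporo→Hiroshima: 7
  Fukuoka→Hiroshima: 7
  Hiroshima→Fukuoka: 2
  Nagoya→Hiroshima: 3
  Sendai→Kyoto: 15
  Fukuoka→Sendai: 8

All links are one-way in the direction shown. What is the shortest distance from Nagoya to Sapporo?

Paths from Nagoya to Sapporo:
Nagoya-Hiroshima-Kyoto-Sapporo: 3 + 14 + 4 = 21
Nagoya-Hiroshima-Sendai-Kyoto-Sapporo: 3 + 12 + 15 + 4 = 34
Nagoya-Hiroshima-Fukuoka-Sendai-Kyoto-Sapporo: 3 + 2 + 8 + 15 + 4 = 32
Best route has total 21 km.

21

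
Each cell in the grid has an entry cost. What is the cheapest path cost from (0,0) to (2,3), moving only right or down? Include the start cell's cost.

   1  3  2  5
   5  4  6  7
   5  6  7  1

Take (0,0) → (0,1) → (0,2) → (0,3) → (1,3) → (2,3) for a total of 1 + 3 + 2 + 5 + 7 + 1 = 19.

19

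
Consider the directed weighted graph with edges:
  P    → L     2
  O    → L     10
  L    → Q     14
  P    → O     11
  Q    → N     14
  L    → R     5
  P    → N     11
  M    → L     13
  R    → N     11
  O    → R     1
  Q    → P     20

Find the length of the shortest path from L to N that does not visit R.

Candidate routes:
L - Q - P - N: 14 + 20 + 11 = 45
L - Q - N: 14 + 14 = 28
Best route has total 28.

28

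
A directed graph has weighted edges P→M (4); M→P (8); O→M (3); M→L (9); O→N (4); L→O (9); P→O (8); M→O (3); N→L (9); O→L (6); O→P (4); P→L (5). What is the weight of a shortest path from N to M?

21

Candidate routes:
N - L - O - M: 9 + 9 + 3 = 21
N - L - O - P - M: 9 + 9 + 4 + 4 = 26
Best route has total 21.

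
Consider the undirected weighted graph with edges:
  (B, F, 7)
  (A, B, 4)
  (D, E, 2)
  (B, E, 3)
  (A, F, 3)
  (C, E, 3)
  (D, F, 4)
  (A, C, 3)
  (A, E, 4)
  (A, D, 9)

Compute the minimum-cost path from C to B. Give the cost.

6

Checking several routes:
C-A-F-B: 3 + 3 + 7 = 13
C-A-B: 3 + 4 = 7
C-E-B: 3 + 3 = 6
C-E-A-B: 3 + 4 + 4 = 11
C-A-E-B: 3 + 4 + 3 = 10
The minimum is 6.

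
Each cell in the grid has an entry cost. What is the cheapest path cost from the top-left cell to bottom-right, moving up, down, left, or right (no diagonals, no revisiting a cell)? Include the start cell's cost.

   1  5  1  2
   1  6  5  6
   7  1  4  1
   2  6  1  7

21

Take (0,0) → (1,0) → (1,1) → (2,1) → (2,2) → (2,3) → (3,3) for a total of 1 + 1 + 6 + 1 + 4 + 1 + 7 = 21.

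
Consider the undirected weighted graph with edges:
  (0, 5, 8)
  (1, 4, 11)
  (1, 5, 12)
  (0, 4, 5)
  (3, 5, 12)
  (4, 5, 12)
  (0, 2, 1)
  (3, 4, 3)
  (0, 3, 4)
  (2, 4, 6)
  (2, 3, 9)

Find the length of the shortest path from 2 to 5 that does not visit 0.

18

Some routes from 2 to 5 avoiding 0:
2 → 3 → 4 → 5: 9 + 3 + 12 = 24
2 → 4 → 3 → 5: 6 + 3 + 12 = 21
2 → 4 → 5: 6 + 12 = 18
2 → 4 → 1 → 5: 6 + 11 + 12 = 29
2 → 3 → 5: 9 + 12 = 21
The minimum is 18.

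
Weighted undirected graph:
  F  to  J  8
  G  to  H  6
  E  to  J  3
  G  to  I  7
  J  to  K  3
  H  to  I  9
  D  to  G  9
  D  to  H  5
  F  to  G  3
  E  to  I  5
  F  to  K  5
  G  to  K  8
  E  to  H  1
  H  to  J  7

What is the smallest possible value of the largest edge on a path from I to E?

A few of the I→E routes:
I→E: max(5) = 5
I→G→K→J→H→E: max(7, 8, 3, 7, 1) = 8
I→G→F→K→J→H→E: max(7, 3, 5, 3, 7, 1) = 7
I→G→H→J→E: max(7, 6, 7, 3) = 7
I→G→H→E: max(7, 6, 1) = 7
I→G→F→K→J→E: max(7, 3, 5, 3, 3) = 7
The minimum achievable maximum is 5.

5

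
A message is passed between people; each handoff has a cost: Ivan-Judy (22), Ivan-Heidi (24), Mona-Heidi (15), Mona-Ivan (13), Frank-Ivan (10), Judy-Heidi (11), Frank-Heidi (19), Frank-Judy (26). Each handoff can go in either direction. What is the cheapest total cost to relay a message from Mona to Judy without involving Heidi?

35

Candidate routes:
Mona→Ivan→Judy: 13 + 22 = 35
Mona→Ivan→Frank→Judy: 13 + 10 + 26 = 49
Shortest: 35.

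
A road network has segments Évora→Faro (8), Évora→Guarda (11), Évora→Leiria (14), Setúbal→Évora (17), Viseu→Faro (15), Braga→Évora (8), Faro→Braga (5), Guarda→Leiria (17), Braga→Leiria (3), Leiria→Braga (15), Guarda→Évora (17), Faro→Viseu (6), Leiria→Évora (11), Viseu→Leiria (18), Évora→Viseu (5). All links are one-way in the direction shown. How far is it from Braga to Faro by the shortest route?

Paths from Braga to Faro:
Braga -> Évora -> Faro: 8 + 8 = 16
Braga -> Leiria -> Évora -> Faro: 3 + 11 + 8 = 22
Braga -> Évora -> Viseu -> Faro: 8 + 5 + 15 = 28
Braga -> Leiria -> Évora -> Viseu -> Faro: 3 + 11 + 5 + 15 = 34
Best route has total 16.

16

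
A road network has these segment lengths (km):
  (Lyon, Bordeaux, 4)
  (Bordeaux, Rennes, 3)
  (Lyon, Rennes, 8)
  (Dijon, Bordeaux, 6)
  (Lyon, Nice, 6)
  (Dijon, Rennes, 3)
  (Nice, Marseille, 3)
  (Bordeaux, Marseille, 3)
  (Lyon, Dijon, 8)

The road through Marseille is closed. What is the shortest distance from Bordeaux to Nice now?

Paths from Bordeaux to Nice avoiding Marseille:
Bordeaux → Lyon → Nice: 4 + 6 = 10
Bordeaux → Rennes → Lyon → Nice: 3 + 8 + 6 = 17
Bordeaux → Rennes → Dijon → Lyon → Nice: 3 + 3 + 8 + 6 = 20
Bordeaux → Dijon → Lyon → Nice: 6 + 8 + 6 = 20
Bordeaux → Dijon → Rennes → Lyon → Nice: 6 + 3 + 8 + 6 = 23
The minimum is 10 km.

10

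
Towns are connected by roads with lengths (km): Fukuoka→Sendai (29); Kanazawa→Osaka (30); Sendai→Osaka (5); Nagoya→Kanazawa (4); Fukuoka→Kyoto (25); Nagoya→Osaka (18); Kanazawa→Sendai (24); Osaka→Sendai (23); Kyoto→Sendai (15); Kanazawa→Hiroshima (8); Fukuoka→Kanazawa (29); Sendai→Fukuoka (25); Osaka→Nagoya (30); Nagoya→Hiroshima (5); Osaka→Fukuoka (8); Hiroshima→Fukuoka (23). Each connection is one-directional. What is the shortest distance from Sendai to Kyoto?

38

Candidate routes:
Sendai → Fukuoka → Kyoto: 25 + 25 = 50
Sendai → Osaka → Nagoya → Kanazawa → Hiroshima → Fukuoka → Kyoto: 5 + 30 + 4 + 8 + 23 + 25 = 95
Sendai → Osaka → Fukuoka → Kyoto: 5 + 8 + 25 = 38
Sendai → Osaka → Nagoya → Hiroshima → Fukuoka → Kyoto: 5 + 30 + 5 + 23 + 25 = 88
Shortest: 38 km.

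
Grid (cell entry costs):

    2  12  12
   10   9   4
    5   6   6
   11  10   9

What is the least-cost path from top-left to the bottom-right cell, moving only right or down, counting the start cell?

38

Take r0c0 -> r1c0 -> r2c0 -> r2c1 -> r2c2 -> r3c2 for a total of 2 + 10 + 5 + 6 + 6 + 9 = 38.
For comparison, the top-then-right route costs 45.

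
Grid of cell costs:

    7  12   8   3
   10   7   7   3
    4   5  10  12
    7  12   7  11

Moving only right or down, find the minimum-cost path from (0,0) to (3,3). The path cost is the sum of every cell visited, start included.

54

Take r0c0 -> r1c0 -> r2c0 -> r2c1 -> r2c2 -> r3c2 -> r3c3 for a total of 7 + 10 + 4 + 5 + 10 + 7 + 11 = 54.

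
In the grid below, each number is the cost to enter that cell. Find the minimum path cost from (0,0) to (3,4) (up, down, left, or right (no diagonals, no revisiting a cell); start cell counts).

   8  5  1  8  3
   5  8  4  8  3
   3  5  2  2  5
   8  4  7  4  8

One optimal route is r0c0 → r0c1 → r0c2 → r1c2 → r2c2 → r2c3 → r3c3 → r3c4.
Its cost is 8 + 5 + 1 + 4 + 2 + 2 + 4 + 8 = 34.

34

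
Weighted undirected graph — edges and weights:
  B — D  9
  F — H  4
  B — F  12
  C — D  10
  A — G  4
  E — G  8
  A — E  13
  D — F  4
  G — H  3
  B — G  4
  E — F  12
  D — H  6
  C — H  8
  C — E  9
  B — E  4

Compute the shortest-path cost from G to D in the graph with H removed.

Some routes from G to D avoiding H:
G -> B -> D: 4 + 9 = 13
G -> B -> E -> F -> D: 4 + 4 + 12 + 4 = 24
G -> E -> F -> D: 8 + 12 + 4 = 24
G -> B -> F -> D: 4 + 12 + 4 = 20
G -> E -> B -> D: 8 + 4 + 9 = 21
G -> B -> E -> C -> D: 4 + 4 + 9 + 10 = 27
Best route has total 13.

13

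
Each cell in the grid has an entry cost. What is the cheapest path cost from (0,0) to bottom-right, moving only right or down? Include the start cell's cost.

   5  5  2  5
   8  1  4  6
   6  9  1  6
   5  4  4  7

Take [0,0] -> [0,1] -> [1,1] -> [1,2] -> [2,2] -> [3,2] -> [3,3] for a total of 5 + 5 + 1 + 4 + 1 + 4 + 7 = 27.
For comparison, the top-then-right route costs 36.

27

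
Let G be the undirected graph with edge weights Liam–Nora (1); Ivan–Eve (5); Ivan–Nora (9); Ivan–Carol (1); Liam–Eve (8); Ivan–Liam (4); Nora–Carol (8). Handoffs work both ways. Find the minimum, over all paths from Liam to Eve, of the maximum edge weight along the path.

5

Checking several routes:
Liam → Nora → Carol → Ivan → Eve: max(1, 8, 1, 5) = 8
Liam → Ivan → Eve: max(4, 5) = 5
Liam → Eve: max(8) = 8
Best route has worst link 5.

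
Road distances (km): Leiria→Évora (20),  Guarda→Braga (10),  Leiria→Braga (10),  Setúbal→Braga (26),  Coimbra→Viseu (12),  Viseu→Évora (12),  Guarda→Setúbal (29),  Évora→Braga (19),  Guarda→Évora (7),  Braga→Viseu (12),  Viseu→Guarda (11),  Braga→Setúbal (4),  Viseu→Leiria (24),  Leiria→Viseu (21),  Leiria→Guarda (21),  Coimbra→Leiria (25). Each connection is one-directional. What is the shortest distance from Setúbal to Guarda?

Routes from Setúbal to Guarda:
Setúbal - Braga - Viseu - Guarda: 26 + 12 + 11 = 49
Setúbal - Braga - Viseu - Leiria - Guarda: 26 + 12 + 24 + 21 = 83
The minimum is 49 km.

49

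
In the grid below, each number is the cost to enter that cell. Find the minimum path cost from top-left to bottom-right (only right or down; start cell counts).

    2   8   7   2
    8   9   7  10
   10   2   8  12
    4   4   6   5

36

Path r0c0 -> r0c1 -> r1c1 -> r2c1 -> r3c1 -> r3c2 -> r3c3: 2 + 8 + 9 + 2 + 4 + 6 + 5 = 36.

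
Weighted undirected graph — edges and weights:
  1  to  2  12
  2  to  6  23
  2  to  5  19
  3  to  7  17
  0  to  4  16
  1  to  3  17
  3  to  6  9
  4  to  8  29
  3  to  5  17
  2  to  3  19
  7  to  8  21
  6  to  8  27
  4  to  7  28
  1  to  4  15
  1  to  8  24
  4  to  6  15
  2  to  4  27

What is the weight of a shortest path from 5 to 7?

34

Checking several routes:
5→2→6→3→7: 19 + 23 + 9 + 17 = 68
5→2→3→7: 19 + 19 + 17 = 55
5→3→6→4→7: 17 + 9 + 15 + 28 = 69
5→2→1→3→7: 19 + 12 + 17 + 17 = 65
5→3→7: 17 + 17 = 34
The minimum is 34.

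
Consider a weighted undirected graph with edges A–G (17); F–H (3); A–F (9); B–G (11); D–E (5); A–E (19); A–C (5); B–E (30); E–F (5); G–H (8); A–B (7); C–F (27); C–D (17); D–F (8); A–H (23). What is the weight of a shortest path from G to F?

11

A few of the G→F routes:
G -> B -> A -> F: 11 + 7 + 9 = 27
G -> H -> F: 8 + 3 = 11
G -> H -> A -> F: 8 + 23 + 9 = 40
G -> A -> E -> F: 17 + 19 + 5 = 41
G -> A -> F: 17 + 9 = 26
Shortest: 11.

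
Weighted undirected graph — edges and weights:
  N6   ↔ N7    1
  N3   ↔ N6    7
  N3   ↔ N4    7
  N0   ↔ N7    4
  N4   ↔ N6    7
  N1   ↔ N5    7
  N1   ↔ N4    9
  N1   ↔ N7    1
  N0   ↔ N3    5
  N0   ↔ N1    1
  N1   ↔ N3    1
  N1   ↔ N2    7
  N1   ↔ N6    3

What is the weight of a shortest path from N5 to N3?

Comparing a few candidate routes:
N5 → N1 → N0 → N3: 7 + 1 + 5 = 13
N5 → N1 → N3: 7 + 1 = 8
N5 → N1 → N6 → N3: 7 + 3 + 7 = 17
N5 → N1 → N7 → N0 → N3: 7 + 1 + 4 + 5 = 17
N5 → N1 → N7 → N6 → N3: 7 + 1 + 1 + 7 = 16
The minimum is 8.

8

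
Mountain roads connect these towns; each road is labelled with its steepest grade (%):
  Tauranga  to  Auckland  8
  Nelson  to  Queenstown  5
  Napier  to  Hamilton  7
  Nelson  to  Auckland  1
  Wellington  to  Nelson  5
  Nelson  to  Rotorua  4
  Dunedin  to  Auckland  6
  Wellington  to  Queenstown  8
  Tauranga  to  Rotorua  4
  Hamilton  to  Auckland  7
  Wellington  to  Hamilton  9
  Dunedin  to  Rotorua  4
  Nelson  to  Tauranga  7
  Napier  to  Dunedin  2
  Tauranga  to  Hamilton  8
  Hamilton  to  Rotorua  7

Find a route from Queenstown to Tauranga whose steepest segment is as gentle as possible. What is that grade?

Comparing a few candidate routes:
Queenstown→Nelson→Tauranga: max(5, 7) = 7
Queenstown→Nelson→Rotorua→Tauranga: max(5, 4, 4) = 5
Queenstown→Nelson→Auckland→Dunedin→Rotorua→Tauranga: max(5, 1, 6, 4, 4) = 6
The minimum achievable maximum is 5%.

5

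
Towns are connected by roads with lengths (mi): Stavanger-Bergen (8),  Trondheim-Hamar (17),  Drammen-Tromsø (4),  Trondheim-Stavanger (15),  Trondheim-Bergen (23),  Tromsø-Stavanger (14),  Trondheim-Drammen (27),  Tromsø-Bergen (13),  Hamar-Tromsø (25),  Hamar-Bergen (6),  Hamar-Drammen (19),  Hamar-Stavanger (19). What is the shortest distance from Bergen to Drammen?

17

Comparing a few candidate routes:
Bergen -> Hamar -> Drammen: 6 + 19 = 25
Bergen -> Stavanger -> Tromsø -> Drammen: 8 + 14 + 4 = 26
Bergen -> Tromsø -> Drammen: 13 + 4 = 17
Best route has total 17 mi.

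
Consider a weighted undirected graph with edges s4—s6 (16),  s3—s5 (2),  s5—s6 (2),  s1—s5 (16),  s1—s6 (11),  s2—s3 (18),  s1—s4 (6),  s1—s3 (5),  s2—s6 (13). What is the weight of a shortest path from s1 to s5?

7

Checking several routes:
s1 - s4 - s6 - s5: 6 + 16 + 2 = 24
s1 - s6 - s5: 11 + 2 = 13
s1 - s3 - s5: 5 + 2 = 7
s1 - s5: 16
Shortest: 7.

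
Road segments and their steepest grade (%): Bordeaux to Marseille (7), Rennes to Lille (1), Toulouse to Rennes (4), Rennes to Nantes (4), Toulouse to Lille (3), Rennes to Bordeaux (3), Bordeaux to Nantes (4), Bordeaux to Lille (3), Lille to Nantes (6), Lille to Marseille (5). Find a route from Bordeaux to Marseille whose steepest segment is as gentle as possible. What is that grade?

5

Comparing a few candidate routes:
Bordeaux - Nantes - Rennes - Lille - Marseille: max(4, 4, 1, 5) = 5
Bordeaux - Nantes - Rennes - Toulouse - Lille - Marseille: max(4, 4, 4, 3, 5) = 5
Bordeaux - Lille - Marseille: max(3, 5) = 5
The minimum achievable maximum is 5%.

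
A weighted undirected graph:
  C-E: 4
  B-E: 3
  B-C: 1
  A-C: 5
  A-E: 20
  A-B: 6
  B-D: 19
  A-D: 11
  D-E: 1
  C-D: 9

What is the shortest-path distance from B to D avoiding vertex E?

10

Routes from B to D avoiding E:
B → C → D: 1 + 9 = 10
B → A → C → D: 6 + 5 + 9 = 20
B → A → D: 6 + 11 = 17
B → D: 19
B → C → A → D: 1 + 5 + 11 = 17
Shortest: 10.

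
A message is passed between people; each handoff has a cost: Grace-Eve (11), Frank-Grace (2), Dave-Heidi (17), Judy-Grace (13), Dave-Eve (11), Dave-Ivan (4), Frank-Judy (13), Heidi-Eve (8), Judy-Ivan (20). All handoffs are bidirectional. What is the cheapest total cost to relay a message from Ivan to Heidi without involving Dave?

Candidate routes:
Ivan - Judy - Grace - Eve - Heidi: 20 + 13 + 11 + 8 = 52
Ivan - Judy - Frank - Grace - Eve - Heidi: 20 + 13 + 2 + 11 + 8 = 54
Best route has total 52.

52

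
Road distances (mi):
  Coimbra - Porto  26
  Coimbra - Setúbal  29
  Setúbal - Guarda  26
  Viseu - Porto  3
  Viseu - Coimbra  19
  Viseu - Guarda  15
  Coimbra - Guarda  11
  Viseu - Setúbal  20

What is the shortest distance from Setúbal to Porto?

Checking several routes:
Setúbal - Coimbra - Guarda - Viseu - Porto: 29 + 11 + 15 + 3 = 58
Setúbal - Viseu - Porto: 20 + 3 = 23
Setúbal - Coimbra - Viseu - Porto: 29 + 19 + 3 = 51
Setúbal - Guarda - Viseu - Porto: 26 + 15 + 3 = 44
Setúbal - Coimbra - Porto: 29 + 26 = 55
Best route has total 23 mi.

23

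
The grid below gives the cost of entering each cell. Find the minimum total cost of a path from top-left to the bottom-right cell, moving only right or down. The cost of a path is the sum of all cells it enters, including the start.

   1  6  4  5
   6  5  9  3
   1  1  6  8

23

Path r0c0 → r1c0 → r2c0 → r2c1 → r2c2 → r2c3: 1 + 6 + 1 + 1 + 6 + 8 = 23.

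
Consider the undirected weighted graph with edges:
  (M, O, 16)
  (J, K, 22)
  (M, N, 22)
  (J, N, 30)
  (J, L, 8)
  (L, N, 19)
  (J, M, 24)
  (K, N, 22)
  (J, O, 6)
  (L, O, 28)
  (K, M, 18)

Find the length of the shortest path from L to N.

Checking several routes:
L→J→N: 8 + 30 = 38
L→J→K→N: 8 + 22 + 22 = 52
L→N: 19
Best route has total 19.

19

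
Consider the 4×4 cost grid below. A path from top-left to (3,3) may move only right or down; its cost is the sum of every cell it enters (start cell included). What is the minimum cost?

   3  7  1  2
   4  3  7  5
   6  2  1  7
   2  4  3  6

22

Best path: (0,0)→(1,0)→(1,1)→(2,1)→(2,2)→(3,2)→(3,3)
Cost: 3 + 4 + 3 + 2 + 1 + 3 + 6 = 22
(Top row then right column would cost 31.)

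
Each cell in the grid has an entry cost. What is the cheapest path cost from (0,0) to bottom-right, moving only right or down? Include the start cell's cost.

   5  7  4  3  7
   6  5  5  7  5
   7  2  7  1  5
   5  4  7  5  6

37

Best path: (0,0)→(1,0)→(1,1)→(2,1)→(2,2)→(2,3)→(2,4)→(3,4)
Cost: 5 + 6 + 5 + 2 + 7 + 1 + 5 + 6 = 37
For comparison, the top-then-right route costs 42.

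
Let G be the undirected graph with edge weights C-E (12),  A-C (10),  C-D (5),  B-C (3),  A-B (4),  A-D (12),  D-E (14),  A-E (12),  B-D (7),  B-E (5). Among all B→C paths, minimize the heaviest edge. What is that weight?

3

Checking several routes:
B→D→C: max(7, 5) = 7
B→D→A→E→C: max(7, 12, 12, 12) = 12
B→A→C: max(4, 10) = 10
B→D→A→C: max(7, 12, 10) = 12
B→C: max(3) = 3
Best route has worst link 3.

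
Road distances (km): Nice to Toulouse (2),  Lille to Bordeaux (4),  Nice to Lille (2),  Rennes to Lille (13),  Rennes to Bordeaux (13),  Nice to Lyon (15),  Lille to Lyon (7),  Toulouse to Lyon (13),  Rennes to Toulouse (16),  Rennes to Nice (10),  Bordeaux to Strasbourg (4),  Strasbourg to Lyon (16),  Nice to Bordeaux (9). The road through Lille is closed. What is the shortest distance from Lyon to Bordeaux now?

Checking several routes:
Lyon→Toulouse→Nice→Bordeaux: 13 + 2 + 9 = 24
Lyon→Nice→Bordeaux: 15 + 9 = 24
Lyon→Strasbourg→Bordeaux: 16 + 4 = 20
The minimum is 20 km.

20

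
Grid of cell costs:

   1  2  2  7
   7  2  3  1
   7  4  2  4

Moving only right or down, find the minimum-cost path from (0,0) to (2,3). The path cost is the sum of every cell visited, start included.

13

Take r0c0 r0c1 r0c2 r1c2 r1c3 r2c3 for a total of 1 + 2 + 2 + 3 + 1 + 4 = 13.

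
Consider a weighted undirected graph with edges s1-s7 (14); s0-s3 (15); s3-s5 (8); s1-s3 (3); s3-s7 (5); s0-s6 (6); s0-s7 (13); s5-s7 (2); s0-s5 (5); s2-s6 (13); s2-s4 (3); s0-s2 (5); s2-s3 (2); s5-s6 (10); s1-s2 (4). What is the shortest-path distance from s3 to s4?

5

A few of the s3→s4 routes:
s3 → s7 → s5 → s0 → s2 → s4: 5 + 2 + 5 + 5 + 3 = 20
s3 → s5 → s0 → s2 → s4: 8 + 5 + 5 + 3 = 21
s3 → s0 → s2 → s4: 15 + 5 + 3 = 23
s3 → s7 → s0 → s2 → s4: 5 + 13 + 5 + 3 = 26
s3 → s2 → s4: 2 + 3 = 5
s3 → s1 → s2 → s4: 3 + 4 + 3 = 10
Best route has total 5.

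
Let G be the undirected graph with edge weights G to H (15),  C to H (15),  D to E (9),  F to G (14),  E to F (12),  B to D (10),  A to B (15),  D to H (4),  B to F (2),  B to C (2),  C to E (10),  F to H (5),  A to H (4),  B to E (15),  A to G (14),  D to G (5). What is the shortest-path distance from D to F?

Comparing a few candidate routes:
D -> G -> F: 5 + 14 = 19
D -> H -> F: 4 + 5 = 9
D -> B -> F: 10 + 2 = 12
Best route has total 9.

9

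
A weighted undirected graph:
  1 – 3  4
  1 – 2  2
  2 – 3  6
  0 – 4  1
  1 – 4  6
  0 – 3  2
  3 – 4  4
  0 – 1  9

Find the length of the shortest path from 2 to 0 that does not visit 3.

Routes from 2 to 0 avoiding 3:
2→1→0: 2 + 9 = 11
2→1→4→0: 2 + 6 + 1 = 9
Best route has total 9.

9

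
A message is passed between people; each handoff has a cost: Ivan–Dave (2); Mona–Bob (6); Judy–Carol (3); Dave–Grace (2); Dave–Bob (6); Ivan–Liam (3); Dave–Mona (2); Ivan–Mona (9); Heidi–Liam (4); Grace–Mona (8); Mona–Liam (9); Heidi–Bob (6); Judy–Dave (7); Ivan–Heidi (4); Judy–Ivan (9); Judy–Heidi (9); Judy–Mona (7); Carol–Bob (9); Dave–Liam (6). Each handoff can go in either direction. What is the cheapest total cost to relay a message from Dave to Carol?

Some routes from Dave to Carol:
Dave → Mona → Judy → Carol: 2 + 7 + 3 = 12
Dave → Judy → Carol: 7 + 3 = 10
Dave → Bob → Carol: 6 + 9 = 15
Dave → Ivan → Judy → Carol: 2 + 9 + 3 = 14
Dave → Ivan → Heidi → Judy → Carol: 2 + 4 + 9 + 3 = 18
Dave → Mona → Bob → Carol: 2 + 6 + 9 = 17
Best route has total 10.

10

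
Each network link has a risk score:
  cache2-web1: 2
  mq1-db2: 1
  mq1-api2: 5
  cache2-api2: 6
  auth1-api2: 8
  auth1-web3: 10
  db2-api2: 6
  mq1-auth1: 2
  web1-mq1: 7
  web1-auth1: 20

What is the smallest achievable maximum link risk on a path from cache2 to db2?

Checking several routes:
cache2→web1→mq1→api2→db2: max(2, 7, 5, 6) = 7
cache2→api2→mq1→db2: max(6, 5, 1) = 6
cache2→api2→db2: max(6, 6) = 6
cache2→web1→mq1→auth1→api2→db2: max(2, 7, 2, 8, 6) = 8
cache2→web1→mq1→db2: max(2, 7, 1) = 7
The minimum achievable maximum is 6.

6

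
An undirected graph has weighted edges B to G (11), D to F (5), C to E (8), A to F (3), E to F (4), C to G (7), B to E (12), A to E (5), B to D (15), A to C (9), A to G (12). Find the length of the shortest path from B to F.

Some routes from B to F:
B→G→C→A→F: 11 + 7 + 9 + 3 = 30
B→E→F: 12 + 4 = 16
B→G→A→F: 11 + 12 + 3 = 26
B→G→C→E→F: 11 + 7 + 8 + 4 = 30
B→D→F: 15 + 5 = 20
B→E→A→F: 12 + 5 + 3 = 20
The minimum is 16.

16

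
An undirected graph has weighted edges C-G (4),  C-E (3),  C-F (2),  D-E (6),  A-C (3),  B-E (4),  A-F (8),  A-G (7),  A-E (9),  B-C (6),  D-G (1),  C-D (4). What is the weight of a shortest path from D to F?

Some routes from D to F:
D → C → F: 4 + 2 = 6
D → E → C → F: 6 + 3 + 2 = 11
D → G → C → F: 1 + 4 + 2 = 7
Best route has total 6.

6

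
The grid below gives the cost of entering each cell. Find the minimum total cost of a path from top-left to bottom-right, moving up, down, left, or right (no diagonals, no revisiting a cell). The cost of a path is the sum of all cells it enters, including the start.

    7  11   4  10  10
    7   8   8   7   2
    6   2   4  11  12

49

One optimal route is (0,0)→(1,0)→(2,0)→(2,1)→(2,2)→(2,3)→(2,4).
Its cost is 7 + 7 + 6 + 2 + 4 + 11 + 12 = 49.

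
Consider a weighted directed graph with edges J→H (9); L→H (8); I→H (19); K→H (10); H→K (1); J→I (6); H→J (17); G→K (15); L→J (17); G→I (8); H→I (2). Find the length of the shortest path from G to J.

Candidate routes:
G → K → H → J: 15 + 10 + 17 = 42
G → I → H → J: 8 + 19 + 17 = 44
Shortest: 42.

42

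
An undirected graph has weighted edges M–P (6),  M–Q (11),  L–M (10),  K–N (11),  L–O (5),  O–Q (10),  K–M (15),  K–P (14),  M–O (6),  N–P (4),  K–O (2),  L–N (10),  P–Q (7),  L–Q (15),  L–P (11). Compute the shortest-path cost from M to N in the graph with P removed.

Some routes from M to N avoiding P:
M → O → L → N: 6 + 5 + 10 = 21
M → L → O → K → N: 10 + 5 + 2 + 11 = 28
M → K → N: 15 + 11 = 26
M → L → N: 10 + 10 = 20
M → K → O → L → N: 15 + 2 + 5 + 10 = 32
M → O → K → N: 6 + 2 + 11 = 19
Best route has total 19.

19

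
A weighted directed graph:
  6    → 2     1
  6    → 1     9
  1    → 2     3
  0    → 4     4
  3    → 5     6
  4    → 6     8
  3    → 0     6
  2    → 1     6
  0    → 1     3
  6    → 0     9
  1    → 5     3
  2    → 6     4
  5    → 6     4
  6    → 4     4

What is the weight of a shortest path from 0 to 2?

6

Paths from 0 to 2:
0 → 4 → 6 → 2: 4 + 8 + 1 = 13
0 → 1 → 2: 3 + 3 = 6
0 → 1 → 5 → 6 → 2: 3 + 3 + 4 + 1 = 11
0 → 4 → 6 → 1 → 2: 4 + 8 + 9 + 3 = 24
Shortest: 6.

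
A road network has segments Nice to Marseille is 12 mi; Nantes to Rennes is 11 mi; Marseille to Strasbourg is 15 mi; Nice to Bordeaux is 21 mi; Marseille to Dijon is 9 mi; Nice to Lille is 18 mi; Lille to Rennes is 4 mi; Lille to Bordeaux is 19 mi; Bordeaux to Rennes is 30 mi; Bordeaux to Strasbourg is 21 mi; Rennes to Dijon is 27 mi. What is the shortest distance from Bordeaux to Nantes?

34

Comparing a few candidate routes:
Bordeaux -> Lille -> Rennes -> Nantes: 19 + 4 + 11 = 34
Bordeaux -> Strasbourg -> Marseille -> Nice -> Lille -> Rennes -> Nantes: 21 + 15 + 12 + 18 + 4 + 11 = 81
Bordeaux -> Nice -> Lille -> Rennes -> Nantes: 21 + 18 + 4 + 11 = 54
Bordeaux -> Strasbourg -> Marseille -> Dijon -> Rennes -> Nantes: 21 + 15 + 9 + 27 + 11 = 83
Bordeaux -> Nice -> Marseille -> Dijon -> Rennes -> Nantes: 21 + 12 + 9 + 27 + 11 = 80
Bordeaux -> Rennes -> Nantes: 30 + 11 = 41
Best route has total 34 mi.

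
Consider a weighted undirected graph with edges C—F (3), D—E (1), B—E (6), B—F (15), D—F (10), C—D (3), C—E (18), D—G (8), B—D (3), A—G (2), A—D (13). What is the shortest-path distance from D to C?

A few of the D→C routes:
D → E → C: 1 + 18 = 19
D → B → F → C: 3 + 15 + 3 = 21
D → F → C: 10 + 3 = 13
D → C: 3
The minimum is 3.

3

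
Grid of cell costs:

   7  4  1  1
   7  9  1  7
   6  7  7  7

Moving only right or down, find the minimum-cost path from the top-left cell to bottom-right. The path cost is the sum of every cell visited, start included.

27

Cheapest: [0,0] [0,1] [0,2] [0,3] [1,3] [2,3]
  7 + 4 + 1 + 1 + 7 + 7 = 27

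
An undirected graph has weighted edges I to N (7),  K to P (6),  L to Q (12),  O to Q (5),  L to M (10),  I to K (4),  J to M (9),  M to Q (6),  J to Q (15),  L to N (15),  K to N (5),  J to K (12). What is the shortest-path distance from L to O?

17

A few of the L→O routes:
L - M - J - Q - O: 10 + 9 + 15 + 5 = 39
L - M - Q - O: 10 + 6 + 5 = 21
L - Q - O: 12 + 5 = 17
Best route has total 17.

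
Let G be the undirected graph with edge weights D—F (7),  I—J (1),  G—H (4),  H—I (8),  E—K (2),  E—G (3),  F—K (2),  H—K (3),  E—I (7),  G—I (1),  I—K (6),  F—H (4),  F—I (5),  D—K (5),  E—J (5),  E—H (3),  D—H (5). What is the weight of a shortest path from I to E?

4

Checking several routes:
I-G-H-E: 1 + 4 + 3 = 8
I-J-E: 1 + 5 = 6
I-G-E: 1 + 3 = 4
I-E: 7
Shortest: 4.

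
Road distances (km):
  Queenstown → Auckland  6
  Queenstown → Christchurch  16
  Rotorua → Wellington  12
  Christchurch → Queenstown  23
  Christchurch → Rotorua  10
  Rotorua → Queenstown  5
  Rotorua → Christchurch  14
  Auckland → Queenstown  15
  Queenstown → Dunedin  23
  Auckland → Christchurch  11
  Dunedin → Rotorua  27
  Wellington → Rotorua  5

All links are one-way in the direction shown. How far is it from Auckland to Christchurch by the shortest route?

11

Routes from Auckland to Christchurch:
Auckland → Christchurch: 11
Auckland → Queenstown → Dunedin → Rotorua → Christchurch: 15 + 23 + 27 + 14 = 79
Auckland → Queenstown → Christchurch: 15 + 16 = 31
The minimum is 11 km.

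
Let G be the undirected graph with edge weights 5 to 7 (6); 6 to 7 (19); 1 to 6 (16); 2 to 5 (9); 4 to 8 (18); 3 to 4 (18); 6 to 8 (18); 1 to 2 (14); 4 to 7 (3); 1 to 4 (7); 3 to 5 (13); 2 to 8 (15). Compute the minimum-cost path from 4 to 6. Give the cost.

22

Some routes from 4 to 6:
4 - 1 - 6: 7 + 16 = 23
4 - 7 - 6: 3 + 19 = 22
4 - 8 - 6: 18 + 18 = 36
4 - 7 - 5 - 2 - 1 - 6: 3 + 6 + 9 + 14 + 16 = 48
Shortest: 22.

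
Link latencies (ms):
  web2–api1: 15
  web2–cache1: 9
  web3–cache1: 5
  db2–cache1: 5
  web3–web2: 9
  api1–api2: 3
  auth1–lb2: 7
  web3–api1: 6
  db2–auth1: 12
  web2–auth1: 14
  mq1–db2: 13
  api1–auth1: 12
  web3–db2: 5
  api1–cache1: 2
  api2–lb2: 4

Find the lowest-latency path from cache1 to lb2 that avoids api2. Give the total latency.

21

Checking several routes:
cache1-web2-auth1-lb2: 9 + 14 + 7 = 30
cache1-db2-auth1-lb2: 5 + 12 + 7 = 24
cache1-web3-api1-auth1-lb2: 5 + 6 + 12 + 7 = 30
cache1-api1-auth1-lb2: 2 + 12 + 7 = 21
cache1-web3-db2-auth1-lb2: 5 + 5 + 12 + 7 = 29
Shortest: 21 ms.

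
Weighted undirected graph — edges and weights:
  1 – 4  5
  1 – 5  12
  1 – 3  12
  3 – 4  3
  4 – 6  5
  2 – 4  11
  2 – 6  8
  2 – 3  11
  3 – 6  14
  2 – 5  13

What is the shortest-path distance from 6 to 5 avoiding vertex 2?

22

Paths from 6 to 5 avoiding 2:
6 - 3 - 1 - 5: 14 + 12 + 12 = 38
6 - 3 - 4 - 1 - 5: 14 + 3 + 5 + 12 = 34
6 - 4 - 3 - 1 - 5: 5 + 3 + 12 + 12 = 32
6 - 4 - 1 - 5: 5 + 5 + 12 = 22
The minimum is 22.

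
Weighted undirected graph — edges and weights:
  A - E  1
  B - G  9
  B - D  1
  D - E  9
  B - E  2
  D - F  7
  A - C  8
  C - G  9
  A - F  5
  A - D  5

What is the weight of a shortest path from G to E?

11

Checking several routes:
G → C → A → E: 9 + 8 + 1 = 18
G → B → E: 9 + 2 = 11
G → B → D → A → E: 9 + 1 + 5 + 1 = 16
Best route has total 11.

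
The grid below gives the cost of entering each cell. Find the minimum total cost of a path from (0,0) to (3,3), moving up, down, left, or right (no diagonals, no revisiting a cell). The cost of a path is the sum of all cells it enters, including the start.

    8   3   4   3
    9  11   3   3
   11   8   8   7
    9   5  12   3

One optimal route is r0c0 → r0c1 → r0c2 → r0c3 → r1c3 → r2c3 → r3c3.
Its cost is 8 + 3 + 4 + 3 + 3 + 7 + 3 = 31.

31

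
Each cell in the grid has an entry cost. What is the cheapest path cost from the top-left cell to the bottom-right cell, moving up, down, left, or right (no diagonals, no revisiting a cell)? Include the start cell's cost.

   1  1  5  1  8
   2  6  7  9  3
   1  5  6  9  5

One optimal route is r0c0 -> r0c1 -> r0c2 -> r0c3 -> r0c4 -> r1c4 -> r2c4.
Its cost is 1 + 1 + 5 + 1 + 8 + 3 + 5 = 24.

24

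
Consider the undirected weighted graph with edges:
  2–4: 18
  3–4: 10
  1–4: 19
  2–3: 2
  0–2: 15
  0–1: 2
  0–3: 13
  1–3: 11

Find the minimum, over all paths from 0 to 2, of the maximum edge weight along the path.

Some routes from 0 to 2:
0 → 2: max(15) = 15
0 → 1 → 3 → 4 → 2: max(2, 11, 10, 18) = 18
0 → 1 → 3 → 2: max(2, 11, 2) = 11
0 → 3 → 4 → 2: max(13, 10, 18) = 18
0 → 3 → 2: max(13, 2) = 13
The minimum achievable maximum is 11.

11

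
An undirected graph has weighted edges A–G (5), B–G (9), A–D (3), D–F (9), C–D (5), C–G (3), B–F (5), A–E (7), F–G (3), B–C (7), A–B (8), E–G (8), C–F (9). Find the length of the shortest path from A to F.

8

Checking several routes:
A → G → F: 5 + 3 = 8
A → D → F: 3 + 9 = 12
A → B → F: 8 + 5 = 13
Shortest: 8.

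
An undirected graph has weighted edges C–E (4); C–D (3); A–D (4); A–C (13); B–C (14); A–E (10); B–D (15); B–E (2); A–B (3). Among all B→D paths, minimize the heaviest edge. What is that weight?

Comparing a few candidate routes:
B - E - A - D: max(2, 10, 4) = 10
B - E - C - D: max(2, 4, 3) = 4
B - A - D: max(3, 4) = 4
Smallest bottleneck: 4.

4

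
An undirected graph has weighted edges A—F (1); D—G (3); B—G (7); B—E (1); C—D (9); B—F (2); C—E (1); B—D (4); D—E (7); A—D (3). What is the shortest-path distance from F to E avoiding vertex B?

Paths from F to E avoiding B:
F→A→D→E: 1 + 3 + 7 = 11
F→A→D→C→E: 1 + 3 + 9 + 1 = 14
Best route has total 11.

11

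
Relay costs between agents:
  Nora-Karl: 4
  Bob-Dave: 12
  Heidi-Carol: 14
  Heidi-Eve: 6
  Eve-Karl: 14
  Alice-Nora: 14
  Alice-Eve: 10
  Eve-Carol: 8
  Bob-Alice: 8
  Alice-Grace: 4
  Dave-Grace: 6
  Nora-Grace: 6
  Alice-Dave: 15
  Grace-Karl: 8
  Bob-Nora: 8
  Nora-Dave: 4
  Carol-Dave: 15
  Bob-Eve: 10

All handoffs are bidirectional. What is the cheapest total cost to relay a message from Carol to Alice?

18

Some routes from Carol to Alice:
Carol -> Dave -> Grace -> Alice: 15 + 6 + 4 = 25
Carol -> Eve -> Alice: 8 + 10 = 18
Carol -> Eve -> Bob -> Alice: 8 + 10 + 8 = 26
Shortest: 18.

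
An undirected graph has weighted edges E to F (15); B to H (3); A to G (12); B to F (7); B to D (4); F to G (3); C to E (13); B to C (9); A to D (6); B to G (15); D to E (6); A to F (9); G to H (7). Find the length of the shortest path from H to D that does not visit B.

Candidate routes:
H -> G -> F -> A -> D: 7 + 3 + 9 + 6 = 25
H -> G -> F -> E -> D: 7 + 3 + 15 + 6 = 31
H -> G -> A -> F -> E -> D: 7 + 12 + 9 + 15 + 6 = 49
H -> G -> A -> D: 7 + 12 + 6 = 25
Best route has total 25.

25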